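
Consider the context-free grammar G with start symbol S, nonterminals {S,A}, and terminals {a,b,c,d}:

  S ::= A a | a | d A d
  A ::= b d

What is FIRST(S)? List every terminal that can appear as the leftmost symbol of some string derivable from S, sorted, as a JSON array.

FIRST sets, iterate to fixpoint:
pass 1:
  A via A→b d: +{b}
  S via S→A a: +{b}
  S via S→a: +{a}
  S via S→d A d: +{d}
  S: {a,b,d}  A: {b}
pass 2: (no change)
  S: {a,b,d}  A: {b}

FIRST(S) = ["a", "b", "d"]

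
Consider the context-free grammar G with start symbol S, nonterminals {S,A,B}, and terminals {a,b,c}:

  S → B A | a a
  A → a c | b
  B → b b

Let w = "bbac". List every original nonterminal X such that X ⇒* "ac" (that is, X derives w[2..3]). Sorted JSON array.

Convert to CNF:
  S -> B A | T0 T0
  A -> T0 T1 | b
  B -> T2 T2
  T0 -> a
  T1 -> c
  T2 -> b

CYK table (by increasing span) (cells [i..j] with 2 ≤ i ≤ j ≤ 3 only):
  T[2,2] 'a' = {T0}  orig:{}
  T[3,3] 'c' = {T1}  orig:{}
  T[2,3] 'ac' = {A}

Original NTs in T[2,3] deriving "ac": ["A"]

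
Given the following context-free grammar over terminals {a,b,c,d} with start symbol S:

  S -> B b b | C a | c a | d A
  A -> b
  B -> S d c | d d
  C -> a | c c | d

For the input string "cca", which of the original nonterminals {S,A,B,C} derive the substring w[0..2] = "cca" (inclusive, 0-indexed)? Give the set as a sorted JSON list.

CNF form of G:
  S -> B X5 | C T3 | T0 A | T1 T3
  A -> b
  B -> S X4 | T0 T0
  C -> T1 T1 | a | d
  T0 -> d
  T1 -> c
  T2 -> b
  T3 -> a
  X4 -> T0 T1
  X5 -> T2 T2

CYK fill (cells [i..j] with 0 ≤ i ≤ j ≤ 2 only):
  [0..0]={T1}  "c"  orig:{}
  [1..1]={T1}  "c"  orig:{}
  [2..2]={C,T3}  "a"  orig:{C}
  [0..1]={C}  "cc"
  [1..2]={S}  "ca"
  [0..2]={S}  "cca"

Original NTs in T[0,2] deriving "cca": ["S"]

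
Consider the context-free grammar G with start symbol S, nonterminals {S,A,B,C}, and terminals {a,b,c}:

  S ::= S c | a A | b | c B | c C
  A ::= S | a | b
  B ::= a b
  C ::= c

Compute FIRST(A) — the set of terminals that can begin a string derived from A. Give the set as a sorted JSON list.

Compute FIRST by fixpoint:
iter 1:
  A via A→a: +{a}
  A via A→b: +{b}
  B via B→a b: +{a}
  C via C→c: +{c}
  S via S→a A: +{a}
  S via S→b: +{b}
  S via S→c B: +{c}
  FIRST(S)={a,b,c}  FIRST(A)={a,b}  FIRST(B)={a}  FIRST(C)={c}
iter 2:
  A via A→S: +{c}
  FIRST(S)={a,b,c}  FIRST(A)={a,b,c}  FIRST(B)={a}  FIRST(C)={c}
iter 3: — fixpoint
  FIRST(S)={a,b,c}  FIRST(A)={a,b,c}  FIRST(B)={a}  FIRST(C)={c}

FIRST(A) = ["a", "b", "c"]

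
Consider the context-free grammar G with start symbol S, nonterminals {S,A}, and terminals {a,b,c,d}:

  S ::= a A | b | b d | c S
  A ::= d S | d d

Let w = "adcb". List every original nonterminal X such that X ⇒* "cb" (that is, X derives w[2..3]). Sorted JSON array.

CNF form of G:
  S -> T1 A | T2 T0 | T3 S | b
  A -> T0 S | T0 T0
  T0 -> d
  T1 -> a
  T2 -> b
  T3 -> c

CYK fill, restricted to cells inside w[2..3]:
  T[2,2] 'c' = {T3}  orig:{}
  T[3,3] 'b' = {S,T2}  orig:{S}
  T[2,3] 'cb' = {S}

Original NTs in T[2,3] deriving "cb": ["S"]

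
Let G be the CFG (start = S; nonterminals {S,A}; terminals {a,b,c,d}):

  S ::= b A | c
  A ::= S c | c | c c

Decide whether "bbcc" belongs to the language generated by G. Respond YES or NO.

CNF form of G:
  S -> T1 A | c
  A -> S T0 | T0 T0 | c
  T0 -> c
  T1 -> b

CYK fill:
  cell(0,0) b: {T1}  orig:{}
  cell(1,1) b: {T1}  orig:{}
  cell(2,2) c: {A,S,T0}  orig:{A,S}
  cell(3,3) c: {A,S,T0}  orig:{A,S}
  cell(0,1) bb: ∅
  cell(1,2) bc: {S}
  cell(2,3) cc: {A}
  cell(0,2) bbc: ∅
  cell(1,3) bcc: {A,S}
  cell(0,3) bbcc: {S}

S ∈ T[0,3] ⇒ YES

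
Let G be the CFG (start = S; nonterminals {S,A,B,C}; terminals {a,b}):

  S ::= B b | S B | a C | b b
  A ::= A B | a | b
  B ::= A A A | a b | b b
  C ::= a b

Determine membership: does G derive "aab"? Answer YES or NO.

CNF form of G:
  S -> B T1 | S B | T0 C | T1 T1
  A -> A B | a | b
  B -> A X2 | T0 T1 | T1 T1
  C -> T0 T1
  T0 -> a
  T1 -> b
  X2 -> A A

CYK fill:
  T[0,0] 'a' = {A,T0}  orig:{A}
  T[1,1] 'a' = {A,T0}  orig:{A}
  T[2,2] 'b' = {A,T1}  orig:{A}
  T[0,1] 'aa' = {X2}  orig:{}
  T[1,2] 'ab' = {B,C,X2}  orig:{B,C}
  T[0,2] 'aab' = {A,B,S}

S ∈ T[0,2] ⇒ YES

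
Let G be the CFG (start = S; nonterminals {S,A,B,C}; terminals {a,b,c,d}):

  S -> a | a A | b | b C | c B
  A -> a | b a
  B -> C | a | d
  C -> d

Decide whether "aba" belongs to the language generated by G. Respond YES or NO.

CNF form of G:
  S -> T0 C | T1 A | T2 B | a | b
  A -> T0 T1 | a
  B -> a | d
  C -> d
  T0 -> b
  T1 -> a
  T2 -> c

CYK table (by increasing span):
  cell(0,0) a: {A,B,S,T1}  orig:{A,B,S}
  cell(1,1) b: {S,T0}  orig:{S}
  cell(2,2) a: {A,B,S,T1}  orig:{A,B,S}
  cell(0,1) ab: ∅
  cell(1,2) ba: {A}
  cell(0,2) aba: {S}

S ∈ T[0,2] ⇒ YES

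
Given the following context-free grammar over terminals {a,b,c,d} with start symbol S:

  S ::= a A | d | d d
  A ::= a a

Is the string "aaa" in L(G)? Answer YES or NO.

Convert to CNF:
  S -> T0 A | T1 T1 | d
  A -> T0 T0
  T0 -> a
  T1 -> d

CYK fill:
  cell(0,0) a: {T0}  orig:{}
  cell(1,1) a: {T0}  orig:{}
  cell(2,2) a: {T0}  orig:{}
  cell(0,1) aa: {A}
  cell(1,2) aa: {A}
  cell(0,2) aaa: {S}

S ∈ T[0,2] ⇒ YES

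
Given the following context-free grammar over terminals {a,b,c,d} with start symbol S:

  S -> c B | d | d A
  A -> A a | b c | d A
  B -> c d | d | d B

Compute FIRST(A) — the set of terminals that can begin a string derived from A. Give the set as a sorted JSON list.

FIRST sets, iterate to fixpoint:
iter 1:
  A via A→b c: +{b}
  A via A→d A: +{d}
  B via B→c d: +{c}
  B via B→d: +{d}
  S via S→c B: +{c}
  S via S→d: +{d}
  FIRST[S]={c,d}  FIRST[A]={b,d}  FIRST[B]={c,d}
iter 2: (no change)
  FIRST[S]={c,d}  FIRST[A]={b,d}  FIRST[B]={c,d}

FIRST(A) = ["b", "d"]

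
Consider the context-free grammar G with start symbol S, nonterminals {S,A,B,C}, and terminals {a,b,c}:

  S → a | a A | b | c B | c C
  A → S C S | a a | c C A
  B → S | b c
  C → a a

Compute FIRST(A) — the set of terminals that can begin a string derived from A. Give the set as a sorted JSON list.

FIRST sets, iterate to fixpoint:
round 1:
  A via A→a a: +{a}
  A via A→c C A: +{c}
  B via B→b c: +{b}
  C via C→a a: +{a}
  S via S→a: +{a}
  S via S→b: +{b}
  S via S→c B: +{c}
  FIRST(S)={a,b,c}  FIRST(A)={a,c}  FIRST(B)={b}  FIRST(C)={a}
round 2:
  A via A→S C S: +{b}
  B via B→S: +{a,c}
  FIRST(S)={a,b,c}  FIRST(A)={a,b,c}  FIRST(B)={a,b,c}  FIRST(C)={a}
round 3: (stable)
  FIRST(S)={a,b,c}  FIRST(A)={a,b,c}  FIRST(B)={a,b,c}  FIRST(C)={a}

FIRST(A) = ["a", "b", "c"]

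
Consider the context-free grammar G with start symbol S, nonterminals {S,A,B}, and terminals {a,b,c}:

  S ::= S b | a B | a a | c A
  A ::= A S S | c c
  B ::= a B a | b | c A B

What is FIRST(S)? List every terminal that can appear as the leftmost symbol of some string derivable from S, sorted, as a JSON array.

FIRST sets, iterate to fixpoint:
[1]
  A via A→c c: +{c}
  B via B→a B a: +{a}
  B via B→b: +{b}
  B via B→c A B: +{c}
  S via S→a B: +{a}
  S via S→c A: +{c}
  FIRST(S)={a,c}  FIRST(A)={c}  FIRST(B)={a,b,c}
[2] (no change)
  FIRST(S)={a,c}  FIRST(A)={c}  FIRST(B)={a,b,c}

FIRST(S) = ["a", "c"]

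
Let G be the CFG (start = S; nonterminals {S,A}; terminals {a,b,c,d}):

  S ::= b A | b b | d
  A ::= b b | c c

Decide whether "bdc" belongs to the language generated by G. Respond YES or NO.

CNF form of G:
  S -> T0 A | T0 T0 | d
  A -> T0 T0 | T1 T1
  T0 -> b
  T1 -> c

Fill CYK table bottom-up:
  cell(0,0) b: {T0}  orig:{}
  cell(1,1) d: {S}
  cell(2,2) c: {T1}  orig:{}
  cell(0,1) bd: ∅
  cell(1,2) dc: ∅
  cell(0,2) bdc: ∅

S ∉ T[0,2] ⇒ NO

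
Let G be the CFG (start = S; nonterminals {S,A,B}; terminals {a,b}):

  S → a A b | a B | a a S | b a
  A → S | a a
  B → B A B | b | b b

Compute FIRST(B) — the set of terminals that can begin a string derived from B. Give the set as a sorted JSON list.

FIRST iteration:
[1]
  A via A→a a: +{a}
  B via B→b: +{b}
  S via S→a A b: +{a}
  S via S→b a: +{b}
  S: {a,b}  A: {a}  B: {b}
[2]
  A via A→S: +{b}
  S: {a,b}  A: {a,b}  B: {b}
[3] done
  S: {a,b}  A: {a,b}  B: {b}

FIRST(B) = ["b"]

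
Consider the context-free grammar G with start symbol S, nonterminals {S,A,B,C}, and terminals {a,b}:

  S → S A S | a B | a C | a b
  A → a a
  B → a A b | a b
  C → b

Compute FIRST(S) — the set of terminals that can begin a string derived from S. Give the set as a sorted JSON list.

Compute FIRST by fixpoint:
[1]
  A via A→a a: +{a}
  B via B→a A b: +{a}
  C via C→b: +{b}
  S via S→a B: +{a}
  FIRST[S]={a}  FIRST[A]={a}  FIRST[B]={a}  FIRST[C]={b}
[2] (stable)
  FIRST[S]={a}  FIRST[A]={a}  FIRST[B]={a}  FIRST[C]={b}

FIRST(S) = ["a"]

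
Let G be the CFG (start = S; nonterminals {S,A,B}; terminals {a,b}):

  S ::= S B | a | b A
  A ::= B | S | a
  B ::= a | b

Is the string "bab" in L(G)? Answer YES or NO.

Convert to CNF:
  S -> S B | T0 A | a
  A -> S B | T0 A | a | b
  B -> a | b
  T0 -> b

CYK table (by increasing span):
  T[0,0] 'b' = {A,B,T0}  orig:{A,B}
  T[1,1] 'a' = {A,B,S}
  T[2,2] 'b' = {A,B,T0}  orig:{A,B}
  T[0,1] 'ba' = {A,S}
  T[1,2] 'ab' = {A,S}
  T[0,2] 'bab' = {A,S}

S ∈ T[0,2] ⇒ YES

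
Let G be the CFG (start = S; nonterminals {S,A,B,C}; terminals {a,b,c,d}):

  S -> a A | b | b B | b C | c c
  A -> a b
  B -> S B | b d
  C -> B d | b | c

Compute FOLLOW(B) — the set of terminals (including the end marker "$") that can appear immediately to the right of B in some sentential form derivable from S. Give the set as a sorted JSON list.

FIRST iteration:
iter 1:
  A via A→a b: +{a}
  B via B→b d: +{b}
  C via C→B d: +{b}
  C via C→c: +{c}
  S via S→a A: +{a}
  S via S→b: +{b}
  S via S→c c: +{c}
  FIRST[S]={a,b,c}  FIRST[A]={a}  FIRST[B]={b}  FIRST[C]={b,c}
iter 2:
  B via B→S B: +{a,c}
  C via C→B d: +{a}
  FIRST[S]={a,b,c}  FIRST[A]={a}  FIRST[B]={a,b,c}  FIRST[C]={a,b,c}
iter 3: — fixpoint
  FIRST[S]={a,b,c}  FIRST[A]={a}  FIRST[B]={a,b,c}  FIRST[C]={a,b,c}

FOLLOW sets:
FOLLOW(S) := {$}
[1]
  B→S B: FOLLOW(S) ⊇ FIRST(B) = {a,b,c}; new: +{a,b,c}
  C→B d: FOLLOW(B) ⊇ FIRST(d) = {d}; new: +{d}
  S→a A: FOLLOW(A) ⊇ FOLLOW(S) ⊇ {$,a,b,c}; new: +{$,a,b,c}
  S→b B: FOLLOW(B) ⊇ FOLLOW(S) ⊇ {$,a,b,c}; new: +{$,a,b,c}
  S→b C: FOLLOW(C) ⊇ FOLLOW(S) ⊇ {$,a,b,c}; new: +{$,a,b,c}
  FOLLOW[S]={$,a,b,c}  FOLLOW[A]={$,a,b,c}  FOLLOW[B]={$,a,b,c,d}  FOLLOW[C]={$,a,b,c}
[2] done
  FOLLOW[S]={$,a,b,c}  FOLLOW[A]={$,a,b,c}  FOLLOW[B]={$,a,b,c,d}  FOLLOW[C]={$,a,b,c}

FOLLOW(B) = ["$", "a", "b", "c", "d"]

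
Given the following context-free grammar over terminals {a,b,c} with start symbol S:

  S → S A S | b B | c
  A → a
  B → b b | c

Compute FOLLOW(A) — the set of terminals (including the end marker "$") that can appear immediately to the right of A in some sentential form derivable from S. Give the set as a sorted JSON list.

FIRST sets, iterate to fixpoint:
round 1:
  A via A→a: +{a}
  B via B→b b: +{b}
  B via B→c: +{c}
  S via S→b B: +{b}
  S via S→c: +{c}
  FIRST(S)={b,c}  FIRST(A)={a}  FIRST(B)={b,c}
round 2: (stable)
  FIRST(S)={b,c}  FIRST(A)={a}  FIRST(B)={b,c}

FOLLOW sets:
seed FOLLOW(S) with $
round 1:
  S→S A S: FOLLOW(S) ⊇ FIRST(A) = {a}; new: +{a}
  S→S A S: FOLLOW(A) ⊇ FIRST(S) = {b,c}; new: +{b,c}
  S→b B: FOLLOW(B) ⊇ FOLLOW(S) ⊇ {$,a}; new: +{$,a}
  FOLLOW(S)={$,a}  FOLLOW(A)={b,c}  FOLLOW(B)={$,a}
round 2: — fixpoint
  FOLLOW(S)={$,a}  FOLLOW(A)={b,c}  FOLLOW(B)={$,a}

FOLLOW(A) = ["b", "c"]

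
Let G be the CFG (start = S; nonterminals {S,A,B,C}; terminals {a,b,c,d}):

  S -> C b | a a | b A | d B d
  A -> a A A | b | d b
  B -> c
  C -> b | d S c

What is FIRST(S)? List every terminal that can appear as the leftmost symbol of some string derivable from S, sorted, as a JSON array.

FIRST sets, iterate to fixpoint:
round 1:
  A via A→a A A: +{a}
  A via A→b: +{b}
  A via A→d b: +{d}
  B via B→c: +{c}
  C via C→b: +{b}
  C via C→d S c: +{d}
  S via S→C b: +{b,d}
  S via S→a a: +{a}
  S: {a,b,d}  A: {a,b,d}  B: {c}  C: {b,d}
round 2: (no change)
  S: {a,b,d}  A: {a,b,d}  B: {c}  C: {b,d}

FIRST(S) = ["a", "b", "d"]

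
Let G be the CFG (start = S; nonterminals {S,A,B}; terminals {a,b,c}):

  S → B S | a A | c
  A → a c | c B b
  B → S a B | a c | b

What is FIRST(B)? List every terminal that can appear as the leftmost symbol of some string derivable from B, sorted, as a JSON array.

Compute FIRST by fixpoint:
pass 1:
  A via A→a c: +{a}
  A via A→c B b: +{c}
  B via B→a c: +{a}
  B via B→b: +{b}
  S via S→B S: +{a,b}
  S via S→c: +{c}
  S: {a,b,c}  A: {a,c}  B: {a,b}
pass 2:
  B via B→S a B: +{c}
  S: {a,b,c}  A: {a,c}  B: {a,b,c}
pass 3: done
  S: {a,b,c}  A: {a,c}  B: {a,b,c}

FIRST(B) = ["a", "b", "c"]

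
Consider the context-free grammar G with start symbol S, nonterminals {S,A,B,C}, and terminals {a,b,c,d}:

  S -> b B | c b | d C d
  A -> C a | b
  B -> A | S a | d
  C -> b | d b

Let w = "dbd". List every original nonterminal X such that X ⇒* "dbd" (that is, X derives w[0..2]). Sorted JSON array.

CNF form of G:
  S -> T1 X4 | T2 B | T3 T2
  A -> C T0 | b
  B -> C T0 | S T0 | b | d
  C -> T1 T2 | b
  T0 -> a
  T1 -> d
  T2 -> b
  T3 -> c
  X4 -> C T1

Fill CYK table bottom-up, restricted to cells inside w[0..2]:
  [0..0]={B,T1}  "d"  orig:{B}
  [1..1]={A,B,C,T2}  "b"  orig:{A,B,C}
  [2..2]={B,T1}  "d"  orig:{B}
  [0..1]={C}  "db"
  [1..2]={S,X4}  "bd"  orig:{S}
  [0..2]={S,X4}  "dbd"  orig:{S}

Original NTs in T[0,2] deriving "dbd": ["S"]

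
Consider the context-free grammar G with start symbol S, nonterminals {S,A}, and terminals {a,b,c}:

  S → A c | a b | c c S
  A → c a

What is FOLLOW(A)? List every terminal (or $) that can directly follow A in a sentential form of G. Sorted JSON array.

FIRST iteration:
pass 1:
  A via A→c a: +{c}
  S via S→A c: +{c}
  S via S→a b: +{a}
  FIRST[S]={a,c}  FIRST[A]={c}
pass 2: (no change)
  FIRST[S]={a,c}  FIRST[A]={c}

FOLLOW iteration:
seed FOLLOW(S) with $
[1]
  S→A c: FOLLOW(A) ⊇ FIRST(c) = {c}; new: +{c}
  S: {$}  A: {c}
[2] (stable)
  S: {$}  A: {c}

FOLLOW(A) = ["c"]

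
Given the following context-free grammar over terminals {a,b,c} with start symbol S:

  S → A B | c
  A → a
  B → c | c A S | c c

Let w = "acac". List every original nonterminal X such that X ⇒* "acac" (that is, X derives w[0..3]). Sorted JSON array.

CNF form of G:
  S -> A B | c
  A -> a
  B -> T0 T0 | T0 X1 | c
  T0 -> c
  X1 -> A S

CYK table (by increasing span) — only the sub-triangle for w[0..3]:
  [0..0]={A}  "a"
  [1..1]={B,S,T0}  "c"  orig:{B,S}
  [2..2]={A}  "a"
  [3..3]={B,S,T0}  "c"  orig:{B,S}
  [0..1]={S,X1}  "ac"  orig:{S}
  [1..2]=∅  "ca"
  [2..3]={S,X1}  "ac"  orig:{S}
  [0..2]=∅  "aca"
  [1..3]={B}  "cac"
  [0..3]={S}  "acac"

Original NTs in T[0,3] deriving "acac": ["S"]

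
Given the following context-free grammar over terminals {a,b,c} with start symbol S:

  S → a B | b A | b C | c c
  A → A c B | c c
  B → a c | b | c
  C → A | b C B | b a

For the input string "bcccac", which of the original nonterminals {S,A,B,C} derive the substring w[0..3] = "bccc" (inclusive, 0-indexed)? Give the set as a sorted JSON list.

Convert to CNF:
  S -> T0 T0 | T1 B | T2 A | T2 C
  A -> A X3 | T0 T0
  B -> T1 T0 | b | c
  C -> A X4 | T0 T0 | T2 T1 | T2 X5
  T0 -> c
  T1 -> a
  T2 -> b
  X3 -> T0 B
  X4 -> T0 B
  X5 -> C B

CYK fill — only the sub-triangle for w[0..3]:
  [0..0]={B,T2}  "b"  orig:{B}
  [1..1]={B,T0}  "c"  orig:{B}
  [2..2]={B,T0}  "c"  orig:{B}
  [3..3]={B,T0}  "c"  orig:{B}
  [0..1]=∅  "bc"
  [1..2]={A,C,S,X3,X4}  "cc"  orig:{A,C,S}
  [2..3]={A,C,S,X3,X4}  "cc"  orig:{A,C,S}
  [0..2]={S}  "bcc"
  [1..3]={X5}  "ccc"  orig:{}
  [0..3]={C}  "bccc"

Original NTs in T[0,3] deriving "bccc": ["C"]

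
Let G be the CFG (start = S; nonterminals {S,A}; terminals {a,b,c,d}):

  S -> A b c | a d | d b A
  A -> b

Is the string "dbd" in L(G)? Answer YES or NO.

CNF form of G:
  S -> A X4 | T2 T3 | T3 X5
  A -> b
  T0 -> b
  T1 -> c
  T2 -> a
  T3 -> d
  X4 -> T0 T1
  X5 -> T0 A

Fill CYK table bottom-up:
  T[0,0] 'd' = {T3}  orig:{}
  T[1,1] 'b' = {A,T0}  orig:{A}
  T[2,2] 'd' = {T3}  orig:{}
  T[0,1] 'db' = ∅
  T[1,2] 'bd' = ∅
  T[0,2] 'dbd' = ∅

S ∉ T[0,2] ⇒ NO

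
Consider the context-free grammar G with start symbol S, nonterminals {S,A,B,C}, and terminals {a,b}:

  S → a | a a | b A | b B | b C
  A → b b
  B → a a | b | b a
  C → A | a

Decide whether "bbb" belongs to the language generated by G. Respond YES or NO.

Convert to CNF:
  S -> T0 A | T0 B | T0 C | T1 T1 | a
  A -> T0 T0
  B -> T0 T1 | T1 T1 | b
  C -> T0 T0 | a
  T0 -> b
  T1 -> a

CYK table (by increasing span):
  T[0,0] 'b' = {B,T0}  orig:{B}
  T[1,1] 'b' = {B,T0}  orig:{B}
  T[2,2] 'b' = {B,T0}  orig:{B}
  T[0,1] 'bb' = {A,C,S}
  T[1,2] 'bb' = {A,C,S}
  T[0,2] 'bbb' = {S}

S ∈ T[0,2] ⇒ YES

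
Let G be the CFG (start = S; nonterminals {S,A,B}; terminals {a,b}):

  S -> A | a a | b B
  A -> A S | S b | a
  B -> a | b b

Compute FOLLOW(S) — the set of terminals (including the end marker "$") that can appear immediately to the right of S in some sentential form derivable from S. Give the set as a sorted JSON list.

Compute FIRST by fixpoint:
round 1:
  A via A→a: +{a}
  B via B→a: +{a}
  B via B→b b: +{b}
  S via S→A: +{a}
  S via S→b B: +{b}
  FIRST(S)={a,b}  FIRST(A)={a}  FIRST(B)={a,b}
round 2:
  A via A→S b: +{b}
  FIRST(S)={a,b}  FIRST(A)={a,b}  FIRST(B)={a,b}
round 3: — fixpoint
  FIRST(S)={a,b}  FIRST(A)={a,b}  FIRST(B)={a,b}

FOLLOW sets:
seed FOLLOW(S) with $
iter 1:
  A→A S: FOLLOW(A) ⊇ FIRST(S) = {a,b}; new: +{a,b}
  A→A S: FOLLOW(S) ⊇ FOLLOW(A) ⊇ {a,b}; new: +{a,b}
  S→A: FOLLOW(A) ⊇ FOLLOW(S) ⊇ {$,a,b}; new: +{$}
  S→b B: FOLLOW(B) ⊇ FOLLOW(S) ⊇ {$,a,b}; new: +{$,a,b}
  S: {$,a,b}  A: {$,a,b}  B: {$,a,b}
iter 2: done
  S: {$,a,b}  A: {$,a,b}  B: {$,a,b}

FOLLOW(S) = ["$", "a", "b"]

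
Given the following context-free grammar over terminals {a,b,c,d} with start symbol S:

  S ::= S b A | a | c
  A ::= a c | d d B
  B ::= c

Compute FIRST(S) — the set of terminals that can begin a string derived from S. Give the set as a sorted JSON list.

Compute FIRST by fixpoint:
pass 1:
  A via A→a c: +{a}
  A via A→d d B: +{d}
  B via B→c: +{c}
  S via S→a: +{a}
  S via S→c: +{c}
  FIRST(S)={a,c}  FIRST(A)={a,d}  FIRST(B)={c}
pass 2: (stable)
  FIRST(S)={a,c}  FIRST(A)={a,d}  FIRST(B)={c}

FIRST(S) = ["a", "c"]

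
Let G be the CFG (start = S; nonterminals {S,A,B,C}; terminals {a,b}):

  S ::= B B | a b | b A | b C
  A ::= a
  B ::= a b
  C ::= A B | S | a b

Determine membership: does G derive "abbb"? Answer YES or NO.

Convert to CNF:
  S -> B B | T0 T1 | T1 A | T1 C
  A -> a
  B -> T0 T1
  C -> A B | B B | T0 T1 | T1 A | T1 C
  T0 -> a
  T1 -> b

CYK table (by increasing span):
  T[0,0] 'a' = {A,T0}  orig:{A}
  T[1,1] 'b' = {T1}  orig:{}
  T[2,2] 'b' = {T1}  orig:{}
  T[3,3] 'b' = {T1}  orig:{}
  T[0,1] 'ab' = {B,C,S}
  T[1,2] 'bb' = ∅
  T[2,3] 'bb' = ∅
  T[0,2] 'abb' = ∅
  T[1,3] 'bbb' = ∅
  T[0,3] 'abbb' = ∅

S ∉ T[0,3] ⇒ NO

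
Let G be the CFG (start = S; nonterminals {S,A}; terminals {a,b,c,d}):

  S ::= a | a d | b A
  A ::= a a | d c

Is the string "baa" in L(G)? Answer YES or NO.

Convert to CNF:
  S -> T0 T1 | T3 A | a
  A -> T0 T0 | T1 T2
  T0 -> a
  T1 -> d
  T2 -> c
  T3 -> b

CYK fill:
  cell(0,0) b: {T3}  orig:{}
  cell(1,1) a: {S,T0}  orig:{S}
  cell(2,2) a: {S,T0}  orig:{S}
  cell(0,1) ba: ∅
  cell(1,2) aa: {A}
  cell(0,2) baa: {S}

S ∈ T[0,2] ⇒ YES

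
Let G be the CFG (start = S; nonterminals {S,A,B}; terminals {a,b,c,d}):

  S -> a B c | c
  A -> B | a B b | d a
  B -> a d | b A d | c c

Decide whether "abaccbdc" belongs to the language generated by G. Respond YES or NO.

Convert to CNF:
  S -> T0 X7 | c
  A -> T0 T2 | T0 X4 | T1 X5 | T2 T0 | T3 T3
  B -> T0 T2 | T1 X6 | T3 T3
  T0 -> a
  T1 -> b
  T2 -> d
  T3 -> c
  X4 -> B T1
  X5 -> A T2
  X6 -> A T2
  X7 -> B T3

Fill CYK table bottom-up:
  T[0,0] 'a' = {T0}  orig:{}
  T[1,1] 'b' = {T1}  orig:{}
  T[2,2] 'a' = {T0}  orig:{}
  T[3,3] 'c' = {S,T3}  orig:{S}
  T[4,4] 'c' = {S,T3}  orig:{S}
  T[5,5] 'b' = {T1}  orig:{}
  T[6,6] 'd' = {T2}  orig:{}
  T[7,7] 'c' = {S,T3}  orig:{S}
  T[0,1] 'ab' = ∅
  T[1,2] 'ba' = ∅
  T[2,3] 'ac' = ∅
  T[3,4] 'cc' = {A,B}
  T[4,5] 'cb' = ∅
  T[5,6] 'bd' = ∅
  T[6,7] 'dc' = ∅
  T[0,2] 'aba' = ∅
  T[1,3] 'bac' = ∅
  T[2,4] 'acc' = ∅
  T[3,5] 'ccb' = {X4}  orig:{}
  T[4,6] 'cbd' = ∅
  T[5,7] 'bdc' = ∅
  T[0,3] 'abac' = ∅
  T[1,4] 'bacc' = ∅
  T[2,5] 'accb' = {A}
  T[3,6] 'ccbd' = ∅
  T[4,7] 'cbdc' = ∅
  T[0,4] 'abacc' = ∅
  T[1,5] 'baccb' = ∅
  T[2,6] 'accbd' = {X5,X6}  orig:{}
  T[3,7] 'ccbdc' = ∅
  T[0,5] 'abaccb' = ∅
  T[1,6] 'baccbd' = {A,B}
  T[2,7] 'accbdc' = ∅
  T[0,6] 'abaccbd' = ∅
  T[1,7] 'baccbdc' = {X7}  orig:{}
  T[0,7] 'abaccbdc' = {S}

S ∈ T[0,7] ⇒ YES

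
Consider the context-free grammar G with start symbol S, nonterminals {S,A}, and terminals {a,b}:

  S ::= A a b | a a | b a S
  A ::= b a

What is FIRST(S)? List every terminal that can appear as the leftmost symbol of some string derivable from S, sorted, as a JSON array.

FIRST iteration:
iter 1:
  A via A→b a: +{b}
  S via S→A a b: +{b}
  S via S→a a: +{a}
  FIRST[S]={a,b}  FIRST[A]={b}
iter 2: done
  FIRST[S]={a,b}  FIRST[A]={b}

FIRST(S) = ["a", "b"]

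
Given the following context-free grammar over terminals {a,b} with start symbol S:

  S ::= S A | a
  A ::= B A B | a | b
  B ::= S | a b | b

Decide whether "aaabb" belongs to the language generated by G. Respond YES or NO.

CNF form of G:
  S -> S A | a
  A -> B X2 | a | b
  B -> S A | T0 T1 | a | b
  T0 -> a
  T1 -> b
  X2 -> A B

CYK fill:
  cell(0,0) a: {A,B,S,T0}  orig:{A,B,S}
  cell(1,1) a: {A,B,S,T0}  orig:{A,B,S}
  cell(2,2) a: {A,B,S,T0}  orig:{A,B,S}
  cell(3,3) b: {A,B,T1}  orig:{A,B}
  cell(4,4) b: {A,B,T1}  orig:{A,B}
  cell(0,1) aa: {B,S,X2}  orig:{B,S}
  cell(1,2) aa: {B,S,X2}  orig:{B,S}
  cell(2,3) ab: {B,S,X2}  orig:{B,S}
  cell(3,4) bb: {X2}  orig:{}
  cell(0,2) aaa: {A,B,S,X2}  orig:{A,B,S}
  cell(1,3) aab: {A,B,S,X2}  orig:{A,B,S}
  cell(2,4) abb: {A,B,S}
  cell(0,3) aaab: {A,B,S,X2}  orig:{A,B,S}
  cell(1,4) aabb: {A,B,S,X2}  orig:{A,B,S}
  cell(0,4) aaabb: {A,B,S,X2}  orig:{A,B,S}

S ∈ T[0,4] ⇒ YES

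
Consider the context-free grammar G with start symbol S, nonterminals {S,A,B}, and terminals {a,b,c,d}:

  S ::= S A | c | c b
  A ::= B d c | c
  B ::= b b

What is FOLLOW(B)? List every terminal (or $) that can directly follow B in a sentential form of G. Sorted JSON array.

FIRST iteration:
round 1:
  A via A→c: +{c}
  B via B→b b: +{b}
  S via S→c: +{c}
  FIRST(S)={c}  FIRST(A)={c}  FIRST(B)={b}
round 2:
  A via A→B d c: +{b}
  FIRST(S)={c}  FIRST(A)={b,c}  FIRST(B)={b}
round 3: — fixpoint
  FIRST(S)={c}  FIRST(A)={b,c}  FIRST(B)={b}

FOLLOW sets:
seed FOLLOW(S) with $
pass 1:
  A→B d c: FOLLOW(B) ⊇ FIRST(d) = {d}; new: +{d}
  S→S A: FOLLOW(S) ⊇ FIRST(A) = {b,c}; new: +{b,c}
  S→S A: FOLLOW(A) ⊇ FOLLOW(S) ⊇ {$,b,c}; new: +{$,b,c}
  FOLLOW[S]={$,b,c}  FOLLOW[A]={$,b,c}  FOLLOW[B]={d}
pass 2: (stable)
  FOLLOW[S]={$,b,c}  FOLLOW[A]={$,b,c}  FOLLOW[B]={d}

FOLLOW(B) = ["d"]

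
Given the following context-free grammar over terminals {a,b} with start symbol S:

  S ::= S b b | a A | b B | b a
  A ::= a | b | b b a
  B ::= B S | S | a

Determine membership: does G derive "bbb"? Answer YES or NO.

Convert to CNF:
  S -> S X4 | T0 B | T0 T1 | T1 A
  A -> T0 X2 | a | b
  B -> B S | S X3 | T0 B | T0 T1 | T1 A | a
  T0 -> b
  T1 -> a
  X2 -> T0 T1
  X3 -> T0 T0
  X4 -> T0 T0

CYK table (by increasing span):
  [0..0]={A,T0}  "b"  orig:{A}
  [1..1]={A,T0}  "b"  orig:{A}
  [2..2]={A,T0}  "b"  orig:{A}
  [0..1]={X3,X4}  "bb"  orig:{}
  [1..2]={X3,X4}  "bb"  orig:{}
  [0..2]=∅  "bbb"

S ∉ T[0,2] ⇒ NO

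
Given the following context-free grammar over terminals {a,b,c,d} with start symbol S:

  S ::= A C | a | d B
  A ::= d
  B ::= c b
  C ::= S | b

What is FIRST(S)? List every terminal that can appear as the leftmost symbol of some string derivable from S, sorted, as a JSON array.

FIRST sets, iterate to fixpoint:
[1]
  A via A→d: +{d}
  B via B→c b: +{c}
  C via C→b: +{b}
  S via S→A C: +{d}
  S via S→a: +{a}
  FIRST(S)={a,d}  FIRST(A)={d}  FIRST(B)={c}  FIRST(C)={b}
[2]
  C via C→S: +{a,d}
  FIRST(S)={a,d}  FIRST(A)={d}  FIRST(B)={c}  FIRST(C)={a,b,d}
[3] — fixpoint
  FIRST(S)={a,d}  FIRST(A)={d}  FIRST(B)={c}  FIRST(C)={a,b,d}

FIRST(S) = ["a", "d"]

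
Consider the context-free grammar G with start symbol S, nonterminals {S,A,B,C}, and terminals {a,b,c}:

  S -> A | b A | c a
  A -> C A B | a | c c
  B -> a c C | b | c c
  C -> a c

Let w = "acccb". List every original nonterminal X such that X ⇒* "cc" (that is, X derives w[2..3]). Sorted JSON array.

CNF form of G:
  S -> C X5 | T0 T0 | T0 T1 | T2 A | a
  A -> C X3 | T0 T0 | a
  B -> T0 T0 | T1 X4 | b
  C -> T1 T0
  T0 -> c
  T1 -> a
  T2 -> b
  X3 -> A B
  X4 -> T0 C
  X5 -> A B

CYK fill — only the sub-triangle for w[2..3]:
  [2..2]={T0}  "c"  orig:{}
  [3..3]={T0}  "c"  orig:{}
  [2..3]={A,B,S}  "cc"

Original NTs in T[2,3] deriving "cc": ["A", "B", "S"]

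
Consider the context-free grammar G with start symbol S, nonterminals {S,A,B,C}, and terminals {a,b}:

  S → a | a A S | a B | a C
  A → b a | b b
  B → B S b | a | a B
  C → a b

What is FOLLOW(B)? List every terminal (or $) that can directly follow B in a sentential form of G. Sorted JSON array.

Compute FIRST by fixpoint:
iter 1:
  A via A→b a: +{b}
  B via B→a: +{a}
  C via C→a b: +{a}
  S via S→a: +{a}
  FIRST(S)={a}  FIRST(A)={b}  FIRST(B)={a}  FIRST(C)={a}
iter 2: (no change)
  FIRST(S)={a}  FIRST(A)={b}  FIRST(B)={a}  FIRST(C)={a}

Compute FOLLOW by fixpoint:
seed FOLLOW(S) with $
[1]
  B→B S b: FOLLOW(B) ⊇ FIRST(S) = {a}; new: +{a}
  B→B S b: FOLLOW(S) ⊇ FIRST(b) = {b}; new: +{b}
  S→a A S: FOLLOW(A) ⊇ FIRST(S) = {a}; new: +{a}
  S→a B: FOLLOW(B) ⊇ FOLLOW(S) ⊇ {$,b}; new: +{$,b}
  S→a C: FOLLOW(C) ⊇ FOLLOW(S) ⊇ {$,b}; new: +{$,b}
  FOLLOW(S)={$,b}  FOLLOW(A)={a}  FOLLOW(B)={$,a,b}  FOLLOW(C)={$,b}
[2] done
  FOLLOW(S)={$,b}  FOLLOW(A)={a}  FOLLOW(B)={$,a,b}  FOLLOW(C)={$,b}

FOLLOW(B) = ["$", "a", "b"]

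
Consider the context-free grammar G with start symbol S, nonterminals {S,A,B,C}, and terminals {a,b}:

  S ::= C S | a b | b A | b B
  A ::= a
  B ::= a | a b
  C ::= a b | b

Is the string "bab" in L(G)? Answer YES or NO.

Convert to CNF:
  S -> C S | T0 T1 | T1 A | T1 B
  A -> a
  B -> T0 T1 | a
  C -> T0 T1 | b
  T0 -> a
  T1 -> b

CYK fill:
  cell(0,0) b: {C,T1}  orig:{C}
  cell(1,1) a: {A,B,T0}  orig:{A,B}
  cell(2,2) b: {C,T1}  orig:{C}
  cell(0,1) ba: {S}
  cell(1,2) ab: {B,C,S}
  cell(0,2) bab: {S}

S ∈ T[0,2] ⇒ YES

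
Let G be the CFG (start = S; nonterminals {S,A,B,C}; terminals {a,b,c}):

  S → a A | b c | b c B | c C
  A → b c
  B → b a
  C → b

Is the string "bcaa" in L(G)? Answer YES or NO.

CNF form of G:
  S -> T0 T1 | T0 X3 | T1 C | T2 A
  A -> T0 T1
  B -> T0 T2
  C -> b
  T0 -> b
  T1 -> c
  T2 -> a
  X3 -> T1 B

CYK fill:
  [0..0]={C,T0}  "b"  orig:{C}
  [1..1]={T1}  "c"  orig:{}
  [2..2]={T2}  "a"  orig:{}
  [3..3]={T2}  "a"  orig:{}
  [0..1]={A,S}  "bc"
  [1..2]=∅  "ca"
  [2..3]=∅  "aa"
  [0..2]=∅  "bca"
  [1..3]=∅  "caa"
  [0..3]=∅  "bcaa"

S ∉ T[0,3] ⇒ NO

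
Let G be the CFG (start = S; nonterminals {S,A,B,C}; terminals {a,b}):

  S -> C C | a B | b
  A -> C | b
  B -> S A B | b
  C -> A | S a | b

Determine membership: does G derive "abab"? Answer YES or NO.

CNF form of G:
  S -> C C | T0 B | b
  A -> S T0 | b
  B -> S X1 | b
  C -> S T0 | b
  T0 -> a
  X1 -> A B

Fill CYK table bottom-up:
  cell(0,0) a: {T0}  orig:{}
  cell(1,1) b: {A,B,C,S}
  cell(2,2) a: {T0}  orig:{}
  cell(3,3) b: {A,B,C,S}
  cell(0,1) ab: {S}
  cell(1,2) ba: {A,C}
  cell(2,3) ab: {S}
  cell(0,2) aba: {A,C}
  cell(1,3) bab: {S,X1}  orig:{S}
  cell(0,3) abab: {S,X1}  orig:{S}

S ∈ T[0,3] ⇒ YES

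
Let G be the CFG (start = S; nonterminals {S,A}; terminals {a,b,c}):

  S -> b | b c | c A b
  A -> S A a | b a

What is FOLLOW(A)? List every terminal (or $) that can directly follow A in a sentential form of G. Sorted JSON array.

FIRST sets, iterate to fixpoint:
iter 1:
  A via A→b a: +{b}
  S via S→b: +{b}
  S via S→c A b: +{c}
  S: {b,c}  A: {b}
iter 2:
  A via A→S A a: +{c}
  S: {b,c}  A: {b,c}
iter 3: (stable)
  S: {b,c}  A: {b,c}

Compute FOLLOW by fixpoint:
seed FOLLOW(S) with $
pass 1:
  A→S A a: FOLLOW(S) ⊇ FIRST(A) = {b,c}; new: +{b,c}
  A→S A a: FOLLOW(A) ⊇ FIRST(a) = {a}; new: +{a}
  S→c A b: FOLLOW(A) ⊇ FIRST(b) = {b}; new: +{b}
  FOLLOW(S)={$,b,c}  FOLLOW(A)={a,b}
pass 2: (stable)
  FOLLOW(S)={$,b,c}  FOLLOW(A)={a,b}

FOLLOW(A) = ["a", "b"]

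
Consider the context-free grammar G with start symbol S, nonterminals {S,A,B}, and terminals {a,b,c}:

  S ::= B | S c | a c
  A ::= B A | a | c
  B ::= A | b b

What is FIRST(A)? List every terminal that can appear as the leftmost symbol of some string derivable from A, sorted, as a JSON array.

FIRST iteration:
iter 1:
  A via A→a: +{a}
  A via A→c: +{c}
  B via B→A: +{a,c}
  B via B→b b: +{b}
  S via S→B: +{a,b,c}
  S: {a,b,c}  A: {a,c}  B: {a,b,c}
iter 2:
  A via A→B A: +{b}
  S: {a,b,c}  A: {a,b,c}  B: {a,b,c}
iter 3: (no change)
  S: {a,b,c}  A: {a,b,c}  B: {a,b,c}

FIRST(A) = ["a", "b", "c"]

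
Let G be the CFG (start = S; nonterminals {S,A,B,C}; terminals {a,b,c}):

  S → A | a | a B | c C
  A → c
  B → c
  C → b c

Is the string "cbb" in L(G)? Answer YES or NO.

Convert to CNF:
  S -> T1 C | T2 B | a | c
  A -> c
  B -> c
  C -> T0 T1
  T0 -> b
  T1 -> c
  T2 -> a

Fill CYK table bottom-up:
  cell(0,0) c: {A,B,S,T1}  orig:{A,B,S}
  cell(1,1) b: {T0}  orig:{}
  cell(2,2) b: {T0}  orig:{}
  cell(0,1) cb: ∅
  cell(1,2) bb: ∅
  cell(0,2) cbb: ∅

S ∉ T[0,2] ⇒ NO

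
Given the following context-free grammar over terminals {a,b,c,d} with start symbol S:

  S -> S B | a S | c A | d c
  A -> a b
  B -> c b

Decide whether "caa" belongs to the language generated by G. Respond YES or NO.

CNF form of G:
  S -> S B | T0 S | T2 A | T3 T2
  A -> T0 T1
  B -> T2 T1
  T0 -> a
  T1 -> b
  T2 -> c
  T3 -> d

CYK table (by increasing span):
  cell(0,0) c: {T2}  orig:{}
  cell(1,1) a: {T0}  orig:{}
  cell(2,2) a: {T0}  orig:{}
  cell(0,1) ca: ∅
  cell(1,2) aa: ∅
  cell(0,2) caa: ∅

S ∉ T[0,2] ⇒ NO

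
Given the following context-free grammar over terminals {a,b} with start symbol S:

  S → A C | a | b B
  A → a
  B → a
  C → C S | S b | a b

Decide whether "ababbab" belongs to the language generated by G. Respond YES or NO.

CNF form of G:
  S -> A C | T0 B | a
  A -> a
  B -> a
  C -> C S | S T0 | T1 T0
  T0 -> b
  T1 -> a

CYK fill:
  T[0,0] 'a' = {A,B,S,T1}  orig:{A,B,S}
  T[1,1] 'b' = {T0}  orig:{}
  T[2,2] 'a' = {A,B,S,T1}  orig:{A,B,S}
  T[3,3] 'b' = {T0}  orig:{}
  T[4,4] 'b' = {T0}  orig:{}
  T[5,5] 'a' = {A,B,S,T1}  orig:{A,B,S}
  T[6,6] 'b' = {T0}  orig:{}
  T[0,1] 'ab' = {C}
  T[1,2] 'ba' = {S}
  T[2,3] 'ab' = {C}
  T[3,4] 'bb' = ∅
  T[4,5] 'ba' = {S}
  T[5,6] 'ab' = {C}
  T[0,2] 'aba' = {C}
  T[1,3] 'bab' = {C}
  T[2,4] 'abb' = ∅
  T[3,5] 'bba' = ∅
  T[4,6] 'bab' = {C}
  T[0,3] 'abab' = {S}
  T[1,4] 'babb' = ∅
  T[2,5] 'abba' = {C}
  T[3,6] 'bbab' = ∅
  T[0,4] 'ababb' = {C}
  T[1,5] 'babba' = {C}
  T[2,6] 'abbab' = ∅
  T[0,5] 'ababba' = {C,S}
  T[1,6] 'babbab' = ∅
  T[0,6] 'ababbab' = {C}

S ∉ T[0,6] ⇒ NO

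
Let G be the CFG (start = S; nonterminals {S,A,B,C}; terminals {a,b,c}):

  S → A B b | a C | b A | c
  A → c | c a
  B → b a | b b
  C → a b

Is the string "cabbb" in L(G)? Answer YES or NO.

Convert to CNF:
  S -> A X3 | T1 C | T2 A | c
  A -> T0 T1 | c
  B -> T2 T1 | T2 T2
  C -> T1 T2
  T0 -> c
  T1 -> a
  T2 -> b
  X3 -> B T2

CYK table (by increasing span):
  [0..0]={A,S,T0}  "c"  orig:{A,S}
  [1..1]={T1}  "a"  orig:{}
  [2..2]={T2}  "b"  orig:{}
  [3..3]={T2}  "b"  orig:{}
  [4..4]={T2}  "b"  orig:{}
  [0..1]={A}  "ca"
  [1..2]={C}  "ab"
  [2..3]={B}  "bb"
  [3..4]={B}  "bb"
  [0..2]=∅  "cab"
  [1..3]=∅  "abb"
  [2..4]={X3}  "bbb"  orig:{}
  [0..3]=∅  "cabb"
  [1..4]=∅  "abbb"
  [0..4]={S}  "cabbb"

S ∈ T[0,4] ⇒ YES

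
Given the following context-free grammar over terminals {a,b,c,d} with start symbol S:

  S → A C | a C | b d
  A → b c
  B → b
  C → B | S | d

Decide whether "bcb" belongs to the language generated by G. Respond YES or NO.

Convert to CNF:
  S -> A C | T0 T3 | T2 C
  A -> T0 T1
  B -> b
  C -> A C | T0 T3 | T2 C | b | d
  T0 -> b
  T1 -> c
  T2 -> a
  T3 -> d

Fill CYK table bottom-up:
  T[0,0] 'b' = {B,C,T0}  orig:{B,C}
  T[1,1] 'c' = {T1}  orig:{}
  T[2,2] 'b' = {B,C,T0}  orig:{B,C}
  T[0,1] 'bc' = {A}
  T[1,2] 'cb' = ∅
  T[0,2] 'bcb' = {C,S}

S ∈ T[0,2] ⇒ YES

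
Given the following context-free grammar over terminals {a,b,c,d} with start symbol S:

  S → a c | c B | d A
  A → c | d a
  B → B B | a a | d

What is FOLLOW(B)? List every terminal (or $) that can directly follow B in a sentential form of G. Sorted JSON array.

FIRST sets, iterate to fixpoint:
iter 1:
  A via A→c: +{c}
  A via A→d a: +{d}
  B via B→a a: +{a}
  B via B→d: +{d}
  S via S→a c: +{a}
  S via S→c B: +{c}
  S via S→d A: +{d}
  S: {a,c,d}  A: {c,d}  B: {a,d}
iter 2: (no change)
  S: {a,c,d}  A: {c,d}  B: {a,d}

Compute FOLLOW by fixpoint:
initialize: $ ∈ FOLLOW(S)
[1]
  B→B B: FOLLOW(B) ⊇ FIRST(B) = {a,d}; new: +{a,d}
  S→c B: FOLLOW(B) ⊇ FOLLOW(S) ⊇ {$}; new: +{$}
  S→d A: FOLLOW(A) ⊇ FOLLOW(S) ⊇ {$}; new: +{$}
  FOLLOW[S]={$}  FOLLOW[A]={$}  FOLLOW[B]={$,a,d}
[2] (no change)
  FOLLOW[S]={$}  FOLLOW[A]={$}  FOLLOW[B]={$,a,d}

FOLLOW(B) = ["$", "a", "d"]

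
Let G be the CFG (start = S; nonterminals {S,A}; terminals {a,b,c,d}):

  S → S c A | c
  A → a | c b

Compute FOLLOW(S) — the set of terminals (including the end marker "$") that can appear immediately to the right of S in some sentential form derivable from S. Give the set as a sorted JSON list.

FIRST sets, iterate to fixpoint:
pass 1:
  A via A→a: +{a}
  A via A→c b: +{c}
  S via S→c: +{c}
  S: {c}  A: {a,c}
pass 2: (no change)
  S: {c}  A: {a,c}

FOLLOW sets:
FOLLOW(S) := {$}
round 1:
  S→S c A: FOLLOW(S) ⊇ FIRST(c) = {c}; new: +{c}
  S→S c A: FOLLOW(A) ⊇ FOLLOW(S) ⊇ {$,c}; new: +{$,c}
  S: {$,c}  A: {$,c}
round 2: done
  S: {$,c}  A: {$,c}

FOLLOW(S) = ["$", "c"]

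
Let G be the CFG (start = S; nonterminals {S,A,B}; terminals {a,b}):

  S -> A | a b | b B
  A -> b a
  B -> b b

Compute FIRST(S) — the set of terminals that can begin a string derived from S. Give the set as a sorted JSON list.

Compute FIRST by fixpoint:
[1]
  A via A→b a: +{b}
  B via B→b b: +{b}
  S via S→A: +{b}
  S via S→a b: +{a}
  FIRST[S]={a,b}  FIRST[A]={b}  FIRST[B]={b}
[2] (no change)
  FIRST[S]={a,b}  FIRST[A]={b}  FIRST[B]={b}

FIRST(S) = ["a", "b"]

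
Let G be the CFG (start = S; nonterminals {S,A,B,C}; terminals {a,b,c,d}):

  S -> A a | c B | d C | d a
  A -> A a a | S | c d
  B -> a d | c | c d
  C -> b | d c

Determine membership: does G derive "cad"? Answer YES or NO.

CNF form of G:
  S -> A T0 | T1 B | T2 C | T2 T0
  A -> A T0 | A X3 | T1 B | T1 T2 | T2 C | T2 T0
  B -> T0 T2 | T1 T2 | c
  C -> T2 T1 | b
  T0 -> a
  T1 -> c
  T2 -> d
  X3 -> T0 T0

CYK fill:
  cell(0,0) c: {B,T1}  orig:{B}
  cell(1,1) a: {T0}  orig:{}
  cell(2,2) d: {T2}  orig:{}
  cell(0,1) ca: ∅
  cell(1,2) ad: {B}
  cell(0,2) cad: {A,S}

S ∈ T[0,2] ⇒ YES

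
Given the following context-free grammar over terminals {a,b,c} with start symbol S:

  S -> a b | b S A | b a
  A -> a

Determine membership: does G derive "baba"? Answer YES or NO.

Convert to CNF:
  S -> T0 T1 | T1 T0 | T1 X2
  A -> a
  T0 -> a
  T1 -> b
  X2 -> S A

CYK fill:
  T[0,0] 'b' = {T1}  orig:{}
  T[1,1] 'a' = {A,T0}  orig:{A}
  T[2,2] 'b' = {T1}  orig:{}
  T[3,3] 'a' = {A,T0}  orig:{A}
  T[0,1] 'ba' = {S}
  T[1,2] 'ab' = {S}
  T[2,3] 'ba' = {S}
  T[0,2] 'bab' = ∅
  T[1,3] 'aba' = {X2}  orig:{}
  T[0,3] 'baba' = {S}

S ∈ T[0,3] ⇒ YES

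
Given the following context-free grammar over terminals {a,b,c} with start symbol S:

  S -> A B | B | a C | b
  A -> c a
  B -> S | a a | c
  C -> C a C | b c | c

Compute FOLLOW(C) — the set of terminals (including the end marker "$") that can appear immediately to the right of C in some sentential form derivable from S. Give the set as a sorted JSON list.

FIRST iteration:
round 1:
  A via A→c a: +{c}
  B via B→a a: +{a}
  B via B→c: +{c}
  C via C→b c: +{b}
  C via C→c: +{c}
  S via S→A B: +{c}
  S via S→B: +{a}
  S via S→b: +{b}
  FIRST(S)={a,b,c}  FIRST(A)={c}  FIRST(B)={a,c}  FIRST(C)={b,c}
round 2:
  B via B→S: +{b}
  FIRST(S)={a,b,c}  FIRST(A)={c}  FIRST(B)={a,b,c}  FIRST(C)={b,c}
round 3: — fixpoint
  FIRST(S)={a,b,c}  FIRST(A)={c}  FIRST(B)={a,b,c}  FIRST(C)={b,c}

FOLLOW iteration:
FOLLOW(S) := {$}
pass 1:
  C→C a C: FOLLOW(C) ⊇ FIRST(a) = {a}; new: +{a}
  S→A B: FOLLOW(A) ⊇ FIRST(B) = {a,b,c}; new: +{a,b,c}
  S→A B: FOLLOW(B) ⊇ FOLLOW(S) ⊇ {$}; new: +{$}
  S→a C: FOLLOW(C) ⊇ FOLLOW(S) ⊇ {$}; new: +{$}
  FOLLOW[S]={$}  FOLLOW[A]={a,b,c}  FOLLOW[B]={$}  FOLLOW[C]={$,a}
pass 2: — fixpoint
  FOLLOW[S]={$}  FOLLOW[A]={a,b,c}  FOLLOW[B]={$}  FOLLOW[C]={$,a}

FOLLOW(C) = ["$", "a"]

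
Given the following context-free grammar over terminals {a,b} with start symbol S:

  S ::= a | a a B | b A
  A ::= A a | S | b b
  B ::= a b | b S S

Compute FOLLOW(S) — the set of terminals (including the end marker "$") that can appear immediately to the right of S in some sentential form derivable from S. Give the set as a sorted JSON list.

Compute FIRST by fixpoint:
round 1:
  A via A→b b: +{b}
  B via B→a b: +{a}
  B via B→b S S: +{b}
  S via S→a: +{a}
  S via S→b A: +{b}
  FIRST[S]={a,b}  FIRST[A]={b}  FIRST[B]={a,b}
round 2:
  A via A→S: +{a}
  FIRST[S]={a,b}  FIRST[A]={a,b}  FIRST[B]={a,b}
round 3: (no change)
  FIRST[S]={a,b}  FIRST[A]={a,b}  FIRST[B]={a,b}

FOLLOW sets:
initialize: $ ∈ FOLLOW(S)
round 1:
  A→A a: FOLLOW(A) ⊇ FIRST(a) = {a}; new: +{a}
  A→S: FOLLOW(S) ⊇ FOLLOW(A) ⊇ {a}; new: +{a}
  B→b S S: FOLLOW(S) ⊇ FIRST(S) = {a,b}; new: +{b}
  S→a a B: FOLLOW(B) ⊇ FOLLOW(S) ⊇ {$,a,b}; new: +{$,a,b}
  S→b A: FOLLOW(A) ⊇ FOLLOW(S) ⊇ {$,a,b}; new: +{$,b}
  FOLLOW[S]={$,a,b}  FOLLOW[A]={$,a,b}  FOLLOW[B]={$,a,b}
round 2: — fixpoint
  FOLLOW[S]={$,a,b}  FOLLOW[A]={$,a,b}  FOLLOW[B]={$,a,b}

FOLLOW(S) = ["$", "a", "b"]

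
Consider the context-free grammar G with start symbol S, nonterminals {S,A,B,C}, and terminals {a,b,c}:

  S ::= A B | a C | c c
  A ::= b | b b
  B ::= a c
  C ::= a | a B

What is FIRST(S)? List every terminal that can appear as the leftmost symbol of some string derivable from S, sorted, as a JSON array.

Compute FIRST by fixpoint:
iter 1:
  A via A→b: +{b}
  B via B→a c: +{a}
  C via C→a: +{a}
  S via S→A B: +{b}
  S via S→a C: +{a}
  S via S→c c: +{c}
  FIRST[S]={a,b,c}  FIRST[A]={b}  FIRST[B]={a}  FIRST[C]={a}
iter 2: done
  FIRST[S]={a,b,c}  FIRST[A]={b}  FIRST[B]={a}  FIRST[C]={a}

FIRST(S) = ["a", "b", "c"]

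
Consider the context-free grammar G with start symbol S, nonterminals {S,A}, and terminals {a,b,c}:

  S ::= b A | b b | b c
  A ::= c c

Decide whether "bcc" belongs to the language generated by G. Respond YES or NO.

Convert to CNF:
  S -> T1 A | T1 T0 | T1 T1
  A -> T0 T0
  T0 -> c
  T1 -> b

CYK fill:
  cell(0,0) b: {T1}  orig:{}
  cell(1,1) c: {T0}  orig:{}
  cell(2,2) c: {T0}  orig:{}
  cell(0,1) bc: {S}
  cell(1,2) cc: {A}
  cell(0,2) bcc: {S}

S ∈ T[0,2] ⇒ YES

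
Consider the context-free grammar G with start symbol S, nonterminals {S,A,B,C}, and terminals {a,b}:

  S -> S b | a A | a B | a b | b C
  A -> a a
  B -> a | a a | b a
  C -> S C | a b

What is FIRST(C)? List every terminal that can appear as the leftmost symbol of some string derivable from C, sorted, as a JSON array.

FIRST iteration:
round 1:
  A via A→a a: +{a}
  B via B→a: +{a}
  B via B→b a: +{b}
  C via C→a b: +{a}
  S via S→a A: +{a}
  S via S→b C: +{b}
  FIRST(S)={a,b}  FIRST(A)={a}  FIRST(B)={a,b}  FIRST(C)={a}
round 2:
  C via C→S C: +{b}
  FIRST(S)={a,b}  FIRST(A)={a}  FIRST(B)={a,b}  FIRST(C)={a,b}
round 3: — fixpoint
  FIRST(S)={a,b}  FIRST(A)={a}  FIRST(B)={a,b}  FIRST(C)={a,b}

FIRST(C) = ["a", "b"]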